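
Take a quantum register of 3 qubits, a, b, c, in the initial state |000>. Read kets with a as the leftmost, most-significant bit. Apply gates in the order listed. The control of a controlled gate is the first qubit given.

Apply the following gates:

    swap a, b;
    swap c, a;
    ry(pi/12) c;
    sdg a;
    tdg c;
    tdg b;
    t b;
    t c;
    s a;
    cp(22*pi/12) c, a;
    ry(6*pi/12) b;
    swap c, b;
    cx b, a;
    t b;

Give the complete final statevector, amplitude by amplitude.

The final amplitudes are sqrt(4 - 2*sqrt(2))/8 + sqrt(6*sqrt(2) + 12)/8 on |000>, sqrt(4 - 2*sqrt(2))/8 + sqrt(6*sqrt(2) + 12)/8 on |001>, 0 on |010>, 0 on |011>, 0 on |100>, 0 on |101>, (-sqrt(12 - 6*sqrt(2))/8 + sqrt(2*sqrt(2) + 4)/8)*exp(I*pi/4) on |110>, (-sqrt(12 - 6*sqrt(2))/8 + sqrt(2*sqrt(2) + 4)/8)*exp(I*pi/4) on |111>. Key observation: gates 4-9 undo each other exactly, leaving only the rest of the circuit to track.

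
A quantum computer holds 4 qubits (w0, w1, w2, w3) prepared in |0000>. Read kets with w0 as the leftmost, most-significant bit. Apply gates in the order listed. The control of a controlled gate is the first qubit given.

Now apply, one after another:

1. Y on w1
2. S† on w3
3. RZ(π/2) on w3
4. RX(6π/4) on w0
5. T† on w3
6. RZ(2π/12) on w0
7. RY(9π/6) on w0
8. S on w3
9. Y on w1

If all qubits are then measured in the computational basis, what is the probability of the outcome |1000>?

The probability of measuring |1000> is 3/4.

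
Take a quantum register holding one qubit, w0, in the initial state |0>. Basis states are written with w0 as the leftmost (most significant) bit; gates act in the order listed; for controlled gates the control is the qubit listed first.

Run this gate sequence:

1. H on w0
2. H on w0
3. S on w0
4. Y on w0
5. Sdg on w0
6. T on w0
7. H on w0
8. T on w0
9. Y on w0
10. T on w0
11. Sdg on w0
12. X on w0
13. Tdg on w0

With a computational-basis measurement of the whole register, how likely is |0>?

Outcome |0> occurs with probability 1/2.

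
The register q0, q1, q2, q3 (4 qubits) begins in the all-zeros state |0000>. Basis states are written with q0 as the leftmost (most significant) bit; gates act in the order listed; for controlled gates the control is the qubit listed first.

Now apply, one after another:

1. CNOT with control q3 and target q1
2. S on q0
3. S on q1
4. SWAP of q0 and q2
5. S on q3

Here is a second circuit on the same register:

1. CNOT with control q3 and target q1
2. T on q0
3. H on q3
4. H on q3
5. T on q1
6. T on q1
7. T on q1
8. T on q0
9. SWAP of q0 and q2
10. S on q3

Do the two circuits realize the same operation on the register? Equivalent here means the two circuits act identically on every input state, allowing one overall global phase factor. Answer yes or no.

No: there is an input state on which the two circuits produce genuinely different outputs (not merely differing by a phase).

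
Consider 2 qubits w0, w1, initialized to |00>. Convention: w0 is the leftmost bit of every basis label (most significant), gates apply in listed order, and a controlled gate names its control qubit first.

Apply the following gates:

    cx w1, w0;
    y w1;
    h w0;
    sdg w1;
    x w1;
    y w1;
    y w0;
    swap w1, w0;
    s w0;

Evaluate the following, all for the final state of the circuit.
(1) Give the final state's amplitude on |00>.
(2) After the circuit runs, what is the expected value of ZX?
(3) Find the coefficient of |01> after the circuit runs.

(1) The amplitude on |00> is 0.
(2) In the final state, ZX has expectation 1.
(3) The amplitude on |01> is 0.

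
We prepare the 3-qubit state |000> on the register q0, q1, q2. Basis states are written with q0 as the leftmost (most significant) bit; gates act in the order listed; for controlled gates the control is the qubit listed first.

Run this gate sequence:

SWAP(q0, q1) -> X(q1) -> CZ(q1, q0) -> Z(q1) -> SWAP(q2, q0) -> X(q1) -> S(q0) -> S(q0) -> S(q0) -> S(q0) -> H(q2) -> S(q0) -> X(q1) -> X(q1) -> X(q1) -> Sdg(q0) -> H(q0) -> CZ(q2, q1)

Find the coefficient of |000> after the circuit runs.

|000> carries amplitude 0 in the final state. Key observation: gates 7-10 undo each other exactly, leaving only the rest of the circuit to track.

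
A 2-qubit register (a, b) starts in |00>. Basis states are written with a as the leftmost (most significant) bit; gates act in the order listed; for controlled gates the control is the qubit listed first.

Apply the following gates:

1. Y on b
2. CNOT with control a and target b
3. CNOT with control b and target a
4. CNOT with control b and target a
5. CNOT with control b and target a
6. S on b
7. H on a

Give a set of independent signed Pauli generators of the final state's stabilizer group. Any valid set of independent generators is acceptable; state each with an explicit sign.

The stabilizer group can be generated by -XI, -IZ, among other valid generating sets.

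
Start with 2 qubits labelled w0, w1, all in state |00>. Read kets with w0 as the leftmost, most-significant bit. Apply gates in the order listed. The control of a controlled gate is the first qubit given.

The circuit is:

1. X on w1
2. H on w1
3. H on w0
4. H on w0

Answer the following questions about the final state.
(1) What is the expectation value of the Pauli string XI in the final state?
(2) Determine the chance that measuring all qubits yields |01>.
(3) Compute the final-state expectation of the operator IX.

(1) In the final state, XI has expectation 0. Key observation: gates 3-4 undo each other exactly, leaving only the rest of the circuit to track.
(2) A full measurement returns |01> with probability 1/2.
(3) The observable IX averages to -1.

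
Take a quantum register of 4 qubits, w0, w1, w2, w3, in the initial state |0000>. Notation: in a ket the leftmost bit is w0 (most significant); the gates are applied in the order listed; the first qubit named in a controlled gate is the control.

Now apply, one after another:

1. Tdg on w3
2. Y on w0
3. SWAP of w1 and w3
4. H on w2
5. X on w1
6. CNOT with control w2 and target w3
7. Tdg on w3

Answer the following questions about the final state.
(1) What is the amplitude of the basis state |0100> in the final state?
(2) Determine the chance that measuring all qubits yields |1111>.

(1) The final state's coefficient on |0100> equals 0.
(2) Outcome |1111> occurs with probability 1/2.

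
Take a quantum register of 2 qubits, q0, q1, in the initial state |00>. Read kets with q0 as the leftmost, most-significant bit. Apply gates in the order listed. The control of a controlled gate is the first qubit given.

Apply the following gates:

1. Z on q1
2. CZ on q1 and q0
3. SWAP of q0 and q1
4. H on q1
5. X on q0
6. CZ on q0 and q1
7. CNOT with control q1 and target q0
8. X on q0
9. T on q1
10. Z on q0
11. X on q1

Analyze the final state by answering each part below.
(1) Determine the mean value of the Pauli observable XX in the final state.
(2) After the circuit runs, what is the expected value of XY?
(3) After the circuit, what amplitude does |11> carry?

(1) In the final state, XX has expectation sqrt(2)/2.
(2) The observable XY averages to -sqrt(2)/2.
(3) The amplitude on |11> is 0.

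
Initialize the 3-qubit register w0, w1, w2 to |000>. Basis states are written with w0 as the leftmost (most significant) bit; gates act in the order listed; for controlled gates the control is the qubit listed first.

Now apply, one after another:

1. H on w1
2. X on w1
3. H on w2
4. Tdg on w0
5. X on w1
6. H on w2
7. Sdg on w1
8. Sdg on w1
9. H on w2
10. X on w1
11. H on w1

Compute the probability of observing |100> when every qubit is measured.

The probability of measuring |100> is 0.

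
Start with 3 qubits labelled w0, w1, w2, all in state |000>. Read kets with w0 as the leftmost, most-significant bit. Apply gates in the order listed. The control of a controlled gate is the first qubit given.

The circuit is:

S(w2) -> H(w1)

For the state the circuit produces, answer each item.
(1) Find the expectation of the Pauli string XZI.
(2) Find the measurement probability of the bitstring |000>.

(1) The expectation value of XZI is 0.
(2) A full measurement returns |000> with probability 1/2.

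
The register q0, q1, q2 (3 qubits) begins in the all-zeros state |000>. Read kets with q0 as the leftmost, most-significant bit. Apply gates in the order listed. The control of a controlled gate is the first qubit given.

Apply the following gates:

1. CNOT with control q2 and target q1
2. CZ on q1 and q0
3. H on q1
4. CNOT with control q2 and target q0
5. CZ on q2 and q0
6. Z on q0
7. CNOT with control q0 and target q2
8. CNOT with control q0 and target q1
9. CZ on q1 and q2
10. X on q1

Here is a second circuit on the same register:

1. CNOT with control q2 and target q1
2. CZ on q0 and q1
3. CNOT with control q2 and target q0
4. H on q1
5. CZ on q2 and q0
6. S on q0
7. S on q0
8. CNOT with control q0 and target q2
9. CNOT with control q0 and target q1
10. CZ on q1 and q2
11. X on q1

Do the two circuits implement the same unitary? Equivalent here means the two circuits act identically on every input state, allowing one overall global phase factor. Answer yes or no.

Yes — the two circuits implement the same unitary up to a global phase.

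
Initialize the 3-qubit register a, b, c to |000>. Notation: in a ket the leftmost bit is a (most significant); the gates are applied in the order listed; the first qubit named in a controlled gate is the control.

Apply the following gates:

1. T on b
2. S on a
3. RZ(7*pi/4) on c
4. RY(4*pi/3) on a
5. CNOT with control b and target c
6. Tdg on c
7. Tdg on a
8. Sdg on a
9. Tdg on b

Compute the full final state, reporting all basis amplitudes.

The final amplitudes are exp(I*pi/8)/2 on |000>, sqrt(3)*exp(3*I*pi/8)/2 on |100>, and 0 on every other basis state.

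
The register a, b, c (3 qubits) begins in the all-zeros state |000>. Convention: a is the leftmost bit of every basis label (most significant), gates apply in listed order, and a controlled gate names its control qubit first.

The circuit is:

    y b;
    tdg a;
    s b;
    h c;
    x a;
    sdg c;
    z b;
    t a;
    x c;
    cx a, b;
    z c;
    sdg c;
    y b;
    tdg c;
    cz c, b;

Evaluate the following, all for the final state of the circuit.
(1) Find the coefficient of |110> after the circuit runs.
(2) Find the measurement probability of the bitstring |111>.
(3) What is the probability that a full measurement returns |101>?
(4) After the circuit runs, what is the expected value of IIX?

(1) The final state's coefficient on |110> equals sqrt(2)*exp(I*pi/4)/2.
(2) A full measurement returns |111> with probability 1/2.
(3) A full measurement returns |101> with probability 0.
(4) The expectation value of IIX is sqrt(2)/2.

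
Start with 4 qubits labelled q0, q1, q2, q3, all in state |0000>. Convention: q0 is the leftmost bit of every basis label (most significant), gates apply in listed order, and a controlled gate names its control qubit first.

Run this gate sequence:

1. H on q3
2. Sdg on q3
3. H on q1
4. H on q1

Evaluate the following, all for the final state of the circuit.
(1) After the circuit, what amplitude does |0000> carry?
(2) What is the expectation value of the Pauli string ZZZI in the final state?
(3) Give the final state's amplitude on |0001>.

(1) The final state's coefficient on |0000> equals sqrt(2)/2. Key observation: steps 3-4 multiply out to the identity, so the circuit reduces to the remaining gates.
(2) The observable ZZZI averages to 1.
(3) |0001> carries amplitude -sqrt(2)*I/2 in the final state.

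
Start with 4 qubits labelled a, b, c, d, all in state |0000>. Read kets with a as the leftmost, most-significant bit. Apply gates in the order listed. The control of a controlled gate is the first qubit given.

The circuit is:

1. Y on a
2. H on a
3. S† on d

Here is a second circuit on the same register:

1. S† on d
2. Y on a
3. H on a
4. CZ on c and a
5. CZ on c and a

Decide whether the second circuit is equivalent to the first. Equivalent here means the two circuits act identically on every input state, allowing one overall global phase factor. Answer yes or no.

Yes, they are equivalent — the unitaries differ by at most a global phase.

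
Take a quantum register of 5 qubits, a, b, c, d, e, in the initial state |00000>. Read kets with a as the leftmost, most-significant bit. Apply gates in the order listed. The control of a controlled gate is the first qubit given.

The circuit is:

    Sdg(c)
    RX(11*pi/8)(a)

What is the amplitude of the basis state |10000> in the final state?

|10000> carries amplitude -I*sin(5*pi/16) in the final state.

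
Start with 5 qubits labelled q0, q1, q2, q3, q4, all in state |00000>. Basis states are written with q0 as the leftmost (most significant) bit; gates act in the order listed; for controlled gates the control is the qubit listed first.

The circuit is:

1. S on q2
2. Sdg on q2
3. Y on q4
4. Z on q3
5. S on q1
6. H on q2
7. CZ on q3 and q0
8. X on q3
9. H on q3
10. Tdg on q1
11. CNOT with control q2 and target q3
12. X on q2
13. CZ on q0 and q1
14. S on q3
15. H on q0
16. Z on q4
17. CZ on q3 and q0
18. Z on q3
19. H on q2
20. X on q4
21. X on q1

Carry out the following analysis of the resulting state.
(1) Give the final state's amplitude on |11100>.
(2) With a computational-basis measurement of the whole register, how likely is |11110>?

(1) The final state's coefficient on |11100> equals I/2. Key observation: gates 1-2 undo each other exactly, leaving only the rest of the circuit to track.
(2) Outcome |11110> occurs with probability 1/4.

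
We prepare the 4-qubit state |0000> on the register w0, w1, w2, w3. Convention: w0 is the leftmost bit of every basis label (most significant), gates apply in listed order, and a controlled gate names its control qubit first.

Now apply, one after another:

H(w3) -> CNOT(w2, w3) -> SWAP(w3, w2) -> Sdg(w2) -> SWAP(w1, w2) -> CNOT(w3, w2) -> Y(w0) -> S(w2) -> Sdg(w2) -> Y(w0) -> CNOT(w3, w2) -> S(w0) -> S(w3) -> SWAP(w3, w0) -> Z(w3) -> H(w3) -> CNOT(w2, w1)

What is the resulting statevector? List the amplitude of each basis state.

The final amplitudes are 1/2 on |0000>, 1/2 on |0001>, -I/2 on |0100>, -I/2 on |0101>, and 0 on every other basis state. Key observation: gates 6-11 undo each other exactly, leaving only the rest of the circuit to track.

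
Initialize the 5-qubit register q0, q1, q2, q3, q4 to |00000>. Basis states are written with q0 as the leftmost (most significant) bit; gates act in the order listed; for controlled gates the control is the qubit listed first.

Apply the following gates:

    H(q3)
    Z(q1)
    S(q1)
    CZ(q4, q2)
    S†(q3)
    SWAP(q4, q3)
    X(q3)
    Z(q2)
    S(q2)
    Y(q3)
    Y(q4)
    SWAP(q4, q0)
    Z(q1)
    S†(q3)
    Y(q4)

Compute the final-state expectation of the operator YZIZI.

The observable YZIZI averages to -1.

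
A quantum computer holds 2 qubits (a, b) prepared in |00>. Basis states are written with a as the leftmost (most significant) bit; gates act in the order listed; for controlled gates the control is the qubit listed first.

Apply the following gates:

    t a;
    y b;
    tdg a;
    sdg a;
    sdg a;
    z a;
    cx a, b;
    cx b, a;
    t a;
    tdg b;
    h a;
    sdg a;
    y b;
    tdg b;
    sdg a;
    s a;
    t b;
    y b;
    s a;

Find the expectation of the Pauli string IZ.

The observable IZ averages to -1.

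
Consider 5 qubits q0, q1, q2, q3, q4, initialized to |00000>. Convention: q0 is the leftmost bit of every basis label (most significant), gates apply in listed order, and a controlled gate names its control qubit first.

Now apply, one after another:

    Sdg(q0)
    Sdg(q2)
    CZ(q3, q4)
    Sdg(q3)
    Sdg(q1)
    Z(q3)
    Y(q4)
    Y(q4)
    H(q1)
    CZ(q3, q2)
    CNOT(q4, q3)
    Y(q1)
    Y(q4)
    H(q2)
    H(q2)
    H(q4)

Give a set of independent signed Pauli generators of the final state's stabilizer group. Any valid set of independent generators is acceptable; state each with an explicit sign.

The final state is stabilized by the group generated by -IXIII, -IIIIX, +ZIIII, +IIZII, +IIIZI; other independent generating sets are equally valid. Key observation: gates 14-15 undo each other exactly, leaving only the rest of the circuit to track.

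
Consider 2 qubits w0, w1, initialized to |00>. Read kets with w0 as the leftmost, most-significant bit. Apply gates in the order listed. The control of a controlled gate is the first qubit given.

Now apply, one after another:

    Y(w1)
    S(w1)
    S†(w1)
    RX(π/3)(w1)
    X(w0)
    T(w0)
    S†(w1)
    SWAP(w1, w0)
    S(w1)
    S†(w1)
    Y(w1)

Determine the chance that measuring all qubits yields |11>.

Outcome |11> occurs with probability 0.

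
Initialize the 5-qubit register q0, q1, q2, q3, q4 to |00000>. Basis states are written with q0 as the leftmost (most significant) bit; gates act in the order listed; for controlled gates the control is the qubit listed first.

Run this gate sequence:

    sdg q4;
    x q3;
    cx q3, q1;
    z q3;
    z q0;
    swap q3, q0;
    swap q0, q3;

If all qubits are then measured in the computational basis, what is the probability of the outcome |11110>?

Outcome |11110> occurs with probability 0.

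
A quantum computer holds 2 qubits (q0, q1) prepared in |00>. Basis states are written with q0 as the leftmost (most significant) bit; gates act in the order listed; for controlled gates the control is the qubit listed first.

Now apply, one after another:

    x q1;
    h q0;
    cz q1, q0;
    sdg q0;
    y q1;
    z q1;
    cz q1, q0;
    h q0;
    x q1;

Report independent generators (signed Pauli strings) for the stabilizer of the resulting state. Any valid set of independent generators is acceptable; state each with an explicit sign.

The stabilizer group can be generated by -YI, -IZ, among other valid generating sets.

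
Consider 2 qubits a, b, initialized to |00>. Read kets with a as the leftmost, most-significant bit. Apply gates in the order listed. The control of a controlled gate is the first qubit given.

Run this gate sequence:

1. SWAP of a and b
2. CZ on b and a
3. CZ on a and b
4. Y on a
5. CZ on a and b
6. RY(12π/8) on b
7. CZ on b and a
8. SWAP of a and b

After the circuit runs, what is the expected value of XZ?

The observable XZ averages to -1.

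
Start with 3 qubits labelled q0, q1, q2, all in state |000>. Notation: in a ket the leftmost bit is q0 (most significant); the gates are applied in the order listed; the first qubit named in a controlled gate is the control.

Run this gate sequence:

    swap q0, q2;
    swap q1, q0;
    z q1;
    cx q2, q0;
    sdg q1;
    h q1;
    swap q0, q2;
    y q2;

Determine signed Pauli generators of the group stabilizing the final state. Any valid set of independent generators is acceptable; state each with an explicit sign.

One valid set of independent stabilizer generators is +IXI, +ZII, -IIZ (any independent generating set of the same group is equally correct).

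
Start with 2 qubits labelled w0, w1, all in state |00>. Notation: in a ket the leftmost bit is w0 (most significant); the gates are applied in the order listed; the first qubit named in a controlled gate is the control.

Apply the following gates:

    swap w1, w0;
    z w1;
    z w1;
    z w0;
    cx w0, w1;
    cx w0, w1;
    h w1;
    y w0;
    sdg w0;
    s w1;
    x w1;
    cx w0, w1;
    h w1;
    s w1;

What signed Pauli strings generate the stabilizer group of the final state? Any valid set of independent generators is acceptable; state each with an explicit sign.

The final state is stabilized by the group generated by +IX, -ZI; other independent generating sets are equally valid.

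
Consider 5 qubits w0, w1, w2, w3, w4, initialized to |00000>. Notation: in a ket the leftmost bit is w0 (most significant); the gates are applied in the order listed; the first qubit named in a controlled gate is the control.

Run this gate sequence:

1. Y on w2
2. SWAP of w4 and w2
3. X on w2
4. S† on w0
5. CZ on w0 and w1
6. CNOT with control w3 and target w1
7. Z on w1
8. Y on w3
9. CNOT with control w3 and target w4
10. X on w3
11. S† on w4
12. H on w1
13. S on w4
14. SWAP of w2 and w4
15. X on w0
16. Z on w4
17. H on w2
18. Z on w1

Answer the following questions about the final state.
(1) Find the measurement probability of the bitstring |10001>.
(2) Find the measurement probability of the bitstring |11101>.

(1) A full measurement returns |10001> with probability 1/4.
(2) A full measurement returns |11101> with probability 1/4.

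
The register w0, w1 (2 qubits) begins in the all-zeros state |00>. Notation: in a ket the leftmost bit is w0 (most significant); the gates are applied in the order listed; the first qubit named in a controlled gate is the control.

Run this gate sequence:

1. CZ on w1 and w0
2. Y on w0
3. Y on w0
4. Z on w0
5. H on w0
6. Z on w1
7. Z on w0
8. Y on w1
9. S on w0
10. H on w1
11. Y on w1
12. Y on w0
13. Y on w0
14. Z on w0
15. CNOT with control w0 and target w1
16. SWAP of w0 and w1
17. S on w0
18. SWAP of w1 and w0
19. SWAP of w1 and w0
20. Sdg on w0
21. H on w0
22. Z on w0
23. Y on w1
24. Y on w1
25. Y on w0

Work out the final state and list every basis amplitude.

The resulting statevector has amplitude 0 on |00>, 0 on |01>, -sqrt(2)*I/2 on |10>, sqrt(2)/2 on |11>. Key observation: the block from step 17 through step 20 cancels to the identity and can be dropped.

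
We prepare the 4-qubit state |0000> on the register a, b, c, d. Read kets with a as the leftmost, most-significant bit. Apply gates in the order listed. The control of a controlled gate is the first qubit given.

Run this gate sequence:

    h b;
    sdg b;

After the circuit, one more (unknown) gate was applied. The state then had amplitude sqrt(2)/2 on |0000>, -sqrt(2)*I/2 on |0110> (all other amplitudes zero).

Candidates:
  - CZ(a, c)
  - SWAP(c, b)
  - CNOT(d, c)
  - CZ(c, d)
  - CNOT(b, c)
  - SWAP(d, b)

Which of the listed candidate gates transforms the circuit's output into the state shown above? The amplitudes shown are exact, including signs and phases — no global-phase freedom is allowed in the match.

The unique candidate consistent with the amplitudes is CNOT(b, c).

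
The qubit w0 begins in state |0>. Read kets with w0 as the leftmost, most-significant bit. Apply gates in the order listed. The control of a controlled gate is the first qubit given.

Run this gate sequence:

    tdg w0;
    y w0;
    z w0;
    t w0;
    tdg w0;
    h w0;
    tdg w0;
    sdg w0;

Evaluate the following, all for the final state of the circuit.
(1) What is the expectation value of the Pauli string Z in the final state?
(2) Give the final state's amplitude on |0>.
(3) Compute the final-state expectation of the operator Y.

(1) The expectation value of Z is 0.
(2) The amplitude on |0> is -sqrt(2)*I/2.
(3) In the final state, Y has expectation sqrt(2)/2.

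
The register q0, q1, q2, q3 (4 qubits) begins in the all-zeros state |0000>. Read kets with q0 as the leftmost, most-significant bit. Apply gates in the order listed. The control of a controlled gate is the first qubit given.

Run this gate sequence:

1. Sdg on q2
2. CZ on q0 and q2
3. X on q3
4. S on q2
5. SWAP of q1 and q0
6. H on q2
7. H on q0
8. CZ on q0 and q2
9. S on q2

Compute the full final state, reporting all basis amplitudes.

The final amplitudes are 1/2 on |0001>, I/2 on |0011>, 1/2 on |1001>, -I/2 on |1011>, and 0 on every other basis state.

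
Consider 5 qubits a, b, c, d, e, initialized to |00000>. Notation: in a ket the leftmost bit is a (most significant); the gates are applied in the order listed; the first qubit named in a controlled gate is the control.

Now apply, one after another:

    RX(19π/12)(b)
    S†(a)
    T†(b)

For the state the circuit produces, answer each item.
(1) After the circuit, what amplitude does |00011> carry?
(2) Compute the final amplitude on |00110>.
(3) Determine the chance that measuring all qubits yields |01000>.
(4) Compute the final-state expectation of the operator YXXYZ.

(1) The final state's coefficient on |00011> equals 0.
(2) The final state's coefficient on |00110> equals 0.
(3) A full measurement returns |01000> with probability -sqrt(6)/8 + sqrt(2)/8 + 1/2.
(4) The observable YXXYZ averages to 0.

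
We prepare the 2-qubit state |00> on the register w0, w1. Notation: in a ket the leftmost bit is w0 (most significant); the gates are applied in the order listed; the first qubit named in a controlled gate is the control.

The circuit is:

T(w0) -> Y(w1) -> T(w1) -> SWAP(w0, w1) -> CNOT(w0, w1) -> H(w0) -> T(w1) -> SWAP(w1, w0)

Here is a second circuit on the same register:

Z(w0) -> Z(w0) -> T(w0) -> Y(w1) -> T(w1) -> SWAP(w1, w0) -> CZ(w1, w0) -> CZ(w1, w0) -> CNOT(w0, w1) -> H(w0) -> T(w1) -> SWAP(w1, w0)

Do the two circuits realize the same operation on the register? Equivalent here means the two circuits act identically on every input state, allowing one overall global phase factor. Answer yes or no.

Yes: on every input state the two circuits agree up to one overall phase factor.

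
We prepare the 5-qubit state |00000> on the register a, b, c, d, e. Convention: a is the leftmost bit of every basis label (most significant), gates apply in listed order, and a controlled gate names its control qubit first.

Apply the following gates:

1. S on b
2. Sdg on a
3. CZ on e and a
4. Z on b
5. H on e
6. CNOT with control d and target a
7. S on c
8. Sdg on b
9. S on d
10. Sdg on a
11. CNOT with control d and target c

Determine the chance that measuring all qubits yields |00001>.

The probability of measuring |00001> is 1/2.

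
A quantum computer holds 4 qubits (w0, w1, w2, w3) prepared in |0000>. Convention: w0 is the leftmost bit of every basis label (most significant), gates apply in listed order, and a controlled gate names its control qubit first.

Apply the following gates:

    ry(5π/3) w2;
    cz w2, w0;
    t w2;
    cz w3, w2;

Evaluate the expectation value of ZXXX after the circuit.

In the final state, ZXXX has expectation 0.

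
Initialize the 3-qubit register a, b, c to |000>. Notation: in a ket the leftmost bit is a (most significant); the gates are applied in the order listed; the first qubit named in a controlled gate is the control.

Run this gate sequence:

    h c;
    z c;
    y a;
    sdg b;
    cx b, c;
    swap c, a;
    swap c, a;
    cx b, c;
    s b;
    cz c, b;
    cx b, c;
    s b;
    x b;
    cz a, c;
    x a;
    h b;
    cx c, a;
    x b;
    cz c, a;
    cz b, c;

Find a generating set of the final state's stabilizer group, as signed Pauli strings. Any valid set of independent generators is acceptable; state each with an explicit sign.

The final state is stabilized by the group generated by -XZX, -IXZ, +ZIZ; other independent generating sets are equally valid. Key observation: the block from step 4 through step 9 cancels to the identity and can be dropped.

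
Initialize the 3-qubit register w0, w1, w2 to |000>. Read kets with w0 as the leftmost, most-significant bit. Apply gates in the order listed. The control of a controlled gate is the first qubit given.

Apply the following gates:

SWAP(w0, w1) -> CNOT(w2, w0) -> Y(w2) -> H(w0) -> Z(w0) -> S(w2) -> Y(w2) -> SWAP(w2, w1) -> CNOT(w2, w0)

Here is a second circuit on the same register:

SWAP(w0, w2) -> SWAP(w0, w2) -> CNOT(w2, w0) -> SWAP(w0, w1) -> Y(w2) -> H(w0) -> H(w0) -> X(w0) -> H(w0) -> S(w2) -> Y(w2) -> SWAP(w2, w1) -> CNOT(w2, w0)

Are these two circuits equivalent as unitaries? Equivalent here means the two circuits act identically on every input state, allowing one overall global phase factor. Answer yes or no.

No: there is an input state on which the two circuits produce genuinely different outputs (not merely differing by a phase).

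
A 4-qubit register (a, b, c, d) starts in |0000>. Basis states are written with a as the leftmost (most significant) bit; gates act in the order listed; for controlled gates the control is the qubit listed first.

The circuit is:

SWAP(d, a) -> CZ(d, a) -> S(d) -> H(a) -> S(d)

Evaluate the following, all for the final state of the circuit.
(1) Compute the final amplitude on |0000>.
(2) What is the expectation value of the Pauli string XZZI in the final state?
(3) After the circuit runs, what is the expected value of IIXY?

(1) The final state's coefficient on |0000> equals sqrt(2)/2.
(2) The observable XZZI averages to 1.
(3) In the final state, IIXY has expectation 0.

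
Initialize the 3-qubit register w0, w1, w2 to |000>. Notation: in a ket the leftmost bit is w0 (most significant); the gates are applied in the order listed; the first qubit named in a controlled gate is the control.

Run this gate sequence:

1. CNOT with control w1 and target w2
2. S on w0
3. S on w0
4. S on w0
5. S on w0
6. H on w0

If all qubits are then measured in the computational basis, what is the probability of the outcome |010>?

Outcome |010> occurs with probability 0. Key observation: gates 2-5 undo each other exactly, leaving only the rest of the circuit to track.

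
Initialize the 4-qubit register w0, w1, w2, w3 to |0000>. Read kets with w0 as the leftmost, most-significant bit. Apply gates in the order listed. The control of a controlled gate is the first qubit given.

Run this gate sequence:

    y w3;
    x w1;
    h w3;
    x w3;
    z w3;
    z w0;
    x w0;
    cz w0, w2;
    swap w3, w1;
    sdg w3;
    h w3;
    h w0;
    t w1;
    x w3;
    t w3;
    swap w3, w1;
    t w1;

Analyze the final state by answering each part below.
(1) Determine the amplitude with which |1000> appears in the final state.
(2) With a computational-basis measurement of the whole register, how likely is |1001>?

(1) The final state's coefficient on |1000> equals -sqrt(2)/4.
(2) The probability of measuring |1001> is 1/8.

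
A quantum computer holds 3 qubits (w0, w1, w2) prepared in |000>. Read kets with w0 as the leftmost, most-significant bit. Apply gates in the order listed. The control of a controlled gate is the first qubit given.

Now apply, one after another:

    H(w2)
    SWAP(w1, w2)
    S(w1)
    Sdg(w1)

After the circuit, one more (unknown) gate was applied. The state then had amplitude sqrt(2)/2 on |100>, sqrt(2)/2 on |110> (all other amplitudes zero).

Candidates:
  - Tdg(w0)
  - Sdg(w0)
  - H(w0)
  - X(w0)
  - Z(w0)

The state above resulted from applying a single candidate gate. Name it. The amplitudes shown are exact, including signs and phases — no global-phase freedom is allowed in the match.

The unique candidate consistent with the amplitudes is X(w0).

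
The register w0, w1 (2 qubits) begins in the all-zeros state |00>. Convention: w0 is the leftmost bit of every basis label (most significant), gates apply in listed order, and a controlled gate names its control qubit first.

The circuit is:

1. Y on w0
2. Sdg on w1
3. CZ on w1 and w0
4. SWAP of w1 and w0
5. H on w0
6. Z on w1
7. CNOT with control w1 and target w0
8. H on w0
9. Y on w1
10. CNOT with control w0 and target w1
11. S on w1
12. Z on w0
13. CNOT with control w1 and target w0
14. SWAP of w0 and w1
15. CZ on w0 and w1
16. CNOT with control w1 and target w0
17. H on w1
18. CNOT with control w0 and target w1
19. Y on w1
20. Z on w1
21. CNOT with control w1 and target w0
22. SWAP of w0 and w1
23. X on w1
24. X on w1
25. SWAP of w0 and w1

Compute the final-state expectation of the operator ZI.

In the final state, ZI has expectation 0. Key observation: the block from step 23 through step 24 cancels to the identity and can be dropped.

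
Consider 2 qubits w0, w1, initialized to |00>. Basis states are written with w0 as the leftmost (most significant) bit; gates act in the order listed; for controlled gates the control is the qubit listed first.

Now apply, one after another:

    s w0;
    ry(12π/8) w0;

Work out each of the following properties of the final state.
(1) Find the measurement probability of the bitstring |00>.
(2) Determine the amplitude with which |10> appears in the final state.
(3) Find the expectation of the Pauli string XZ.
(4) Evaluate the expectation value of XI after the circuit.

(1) A full measurement returns |00> with probability 1/2.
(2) |10> carries amplitude sqrt(2)/2 in the final state.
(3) In the final state, XZ has expectation -1.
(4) The observable XI averages to -1.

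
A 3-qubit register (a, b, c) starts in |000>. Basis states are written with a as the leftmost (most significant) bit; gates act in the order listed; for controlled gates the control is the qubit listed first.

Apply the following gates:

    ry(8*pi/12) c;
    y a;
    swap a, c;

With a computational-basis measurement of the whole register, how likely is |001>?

A full measurement returns |001> with probability 1/4.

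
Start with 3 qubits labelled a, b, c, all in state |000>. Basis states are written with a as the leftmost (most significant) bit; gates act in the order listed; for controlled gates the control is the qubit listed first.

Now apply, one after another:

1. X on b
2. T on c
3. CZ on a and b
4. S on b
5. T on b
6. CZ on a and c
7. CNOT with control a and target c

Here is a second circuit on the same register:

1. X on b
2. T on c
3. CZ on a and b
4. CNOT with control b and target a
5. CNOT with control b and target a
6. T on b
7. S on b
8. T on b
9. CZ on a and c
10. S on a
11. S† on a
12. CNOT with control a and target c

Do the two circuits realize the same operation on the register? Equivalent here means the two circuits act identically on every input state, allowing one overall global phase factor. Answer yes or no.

No — the two circuits implement different unitaries, even allowing a global phase.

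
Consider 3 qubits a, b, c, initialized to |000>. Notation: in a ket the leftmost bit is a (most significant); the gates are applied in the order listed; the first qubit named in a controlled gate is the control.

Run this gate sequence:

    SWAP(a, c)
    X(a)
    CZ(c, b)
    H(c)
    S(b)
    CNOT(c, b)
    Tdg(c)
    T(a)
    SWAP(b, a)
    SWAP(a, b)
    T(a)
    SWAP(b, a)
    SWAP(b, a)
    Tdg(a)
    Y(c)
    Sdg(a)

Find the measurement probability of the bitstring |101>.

The probability of measuring |101> is 1/2. Key observation: steps 11-14 multiply out to the identity, so the circuit reduces to the remaining gates.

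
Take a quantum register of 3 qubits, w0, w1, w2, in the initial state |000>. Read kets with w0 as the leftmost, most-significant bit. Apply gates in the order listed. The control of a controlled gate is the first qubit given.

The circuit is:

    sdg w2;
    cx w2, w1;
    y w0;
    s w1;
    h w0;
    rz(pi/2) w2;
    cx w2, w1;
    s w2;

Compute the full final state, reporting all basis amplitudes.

The final amplitudes are sqrt(2)*exp(I*pi/4)/2 on |000>, -sqrt(2)*exp(I*pi/4)/2 on |100>, and 0 on every other basis state.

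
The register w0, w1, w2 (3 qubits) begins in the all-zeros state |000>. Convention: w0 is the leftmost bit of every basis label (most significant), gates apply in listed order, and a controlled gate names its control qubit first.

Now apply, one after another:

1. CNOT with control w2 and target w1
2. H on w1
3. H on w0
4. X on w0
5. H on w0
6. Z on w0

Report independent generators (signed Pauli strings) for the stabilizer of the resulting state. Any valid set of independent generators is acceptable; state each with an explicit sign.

One valid set of independent stabilizer generators is +IXI, +ZII, +IIZ (any independent generating set of the same group is equally correct).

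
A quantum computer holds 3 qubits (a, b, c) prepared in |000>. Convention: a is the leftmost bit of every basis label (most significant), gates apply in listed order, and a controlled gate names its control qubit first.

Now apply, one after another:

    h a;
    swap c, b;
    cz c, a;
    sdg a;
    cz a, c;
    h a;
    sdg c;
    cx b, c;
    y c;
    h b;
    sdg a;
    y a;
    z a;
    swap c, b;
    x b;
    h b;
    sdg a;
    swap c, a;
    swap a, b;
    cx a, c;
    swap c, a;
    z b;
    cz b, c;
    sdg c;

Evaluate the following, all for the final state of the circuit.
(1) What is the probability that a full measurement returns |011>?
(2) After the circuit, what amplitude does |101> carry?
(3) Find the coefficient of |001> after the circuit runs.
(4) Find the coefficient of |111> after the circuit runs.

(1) Outcome |011> occurs with probability 1/8.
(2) |101> carries amplitude -1/4 - I/4 in the final state.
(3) |001> carries amplitude -1/4 + I/4 in the final state.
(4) The final state's coefficient on |111> equals -1/4 - I/4.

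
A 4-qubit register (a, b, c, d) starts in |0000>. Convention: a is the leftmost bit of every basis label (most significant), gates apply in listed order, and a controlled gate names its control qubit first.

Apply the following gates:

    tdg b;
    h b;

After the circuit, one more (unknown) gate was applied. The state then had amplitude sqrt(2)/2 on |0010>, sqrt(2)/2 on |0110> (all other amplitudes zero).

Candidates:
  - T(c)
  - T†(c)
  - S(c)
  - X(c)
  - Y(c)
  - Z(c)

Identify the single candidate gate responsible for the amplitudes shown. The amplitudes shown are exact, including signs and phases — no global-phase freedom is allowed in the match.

It was X(c) that produced the state shown.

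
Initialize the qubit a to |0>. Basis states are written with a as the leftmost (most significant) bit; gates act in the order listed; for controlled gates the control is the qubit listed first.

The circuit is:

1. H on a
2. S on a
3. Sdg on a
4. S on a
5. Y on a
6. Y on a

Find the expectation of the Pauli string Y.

The observable Y averages to 1.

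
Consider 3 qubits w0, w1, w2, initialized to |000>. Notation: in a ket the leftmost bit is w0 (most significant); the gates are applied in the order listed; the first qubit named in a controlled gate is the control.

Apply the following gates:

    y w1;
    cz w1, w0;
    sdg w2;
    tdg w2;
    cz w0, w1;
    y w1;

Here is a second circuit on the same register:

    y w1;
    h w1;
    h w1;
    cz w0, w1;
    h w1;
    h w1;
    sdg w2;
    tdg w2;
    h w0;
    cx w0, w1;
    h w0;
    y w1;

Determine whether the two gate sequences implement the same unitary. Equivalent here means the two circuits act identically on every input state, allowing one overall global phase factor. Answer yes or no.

No: there is an input state on which the two circuits produce genuinely different outputs (not merely differing by a phase).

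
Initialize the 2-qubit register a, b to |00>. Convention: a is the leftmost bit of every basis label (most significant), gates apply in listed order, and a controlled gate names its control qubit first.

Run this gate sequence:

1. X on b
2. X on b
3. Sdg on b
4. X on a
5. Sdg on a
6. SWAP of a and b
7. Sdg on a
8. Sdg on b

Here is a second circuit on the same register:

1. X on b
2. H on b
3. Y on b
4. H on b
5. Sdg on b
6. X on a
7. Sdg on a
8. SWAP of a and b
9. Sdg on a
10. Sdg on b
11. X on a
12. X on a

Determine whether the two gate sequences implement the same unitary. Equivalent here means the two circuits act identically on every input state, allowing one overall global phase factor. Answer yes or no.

No: there is an input state on which the two circuits produce genuinely different outputs (not merely differing by a phase).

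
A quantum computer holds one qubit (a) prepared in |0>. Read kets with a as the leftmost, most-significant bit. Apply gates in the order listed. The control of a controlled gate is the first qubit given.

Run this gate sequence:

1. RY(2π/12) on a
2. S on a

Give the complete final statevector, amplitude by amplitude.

The final amplitudes are sqrt(2)/4 + sqrt(6)/4 on |0>, I*(-sqrt(2) + sqrt(6))/4 on |1>.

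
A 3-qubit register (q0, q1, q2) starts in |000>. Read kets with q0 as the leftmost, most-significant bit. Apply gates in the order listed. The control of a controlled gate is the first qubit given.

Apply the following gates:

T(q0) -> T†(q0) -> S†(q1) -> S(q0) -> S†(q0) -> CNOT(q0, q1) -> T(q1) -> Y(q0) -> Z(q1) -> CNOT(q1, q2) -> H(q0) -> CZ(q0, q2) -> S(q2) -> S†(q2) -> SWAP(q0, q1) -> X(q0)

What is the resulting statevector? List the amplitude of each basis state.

The final amplitudes are sqrt(2)*I/2 on |100>, -sqrt(2)*I/2 on |110>, and 0 on every other basis state. Key observation: the block from step 13 through step 14 cancels to the identity and can be dropped.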